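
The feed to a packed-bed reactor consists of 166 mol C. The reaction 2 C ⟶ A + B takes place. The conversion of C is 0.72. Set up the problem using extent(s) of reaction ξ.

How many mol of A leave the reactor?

59.8 mol

C reacted = 0.72 × 166 = 119.5 mol; ν_C = −2, so ξ = 119.5/2 = 59.76 mol.
Outlet amounts (n = n₀ + ν ξ):
  C: 166 − 2(59.76) = 46.48
  A: 0 + 1(59.76) = 59.76
  B: 0 + 1(59.76) = 59.76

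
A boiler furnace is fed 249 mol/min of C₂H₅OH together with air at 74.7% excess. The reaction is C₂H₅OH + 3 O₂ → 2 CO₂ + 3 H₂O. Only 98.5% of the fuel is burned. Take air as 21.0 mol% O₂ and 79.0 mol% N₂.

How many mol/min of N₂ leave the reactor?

4910 mol/min

Stoichiometric O₂ = 3 × 249 = 747 mol/min; O₂ fed = 747 × 1.747 = 1305 mol/min.
N₂ fed = 1305 × 79/21 = 4909 mol/min.
Fuel reacted = 0.985 × 249 → ξ = 245.3 mol/min.
Outlet (n = n₀ + ν ξ):
  C₂H₅OH: 249 − 1(245.3) = 3.735
  O₂: 1305 − 3(245.3) = 569.2
  N₂: 4909 (inert)
  CO₂: 0 + 2(245.3) = 490.5
  H₂O: 0 + 3(245.3) = 735.8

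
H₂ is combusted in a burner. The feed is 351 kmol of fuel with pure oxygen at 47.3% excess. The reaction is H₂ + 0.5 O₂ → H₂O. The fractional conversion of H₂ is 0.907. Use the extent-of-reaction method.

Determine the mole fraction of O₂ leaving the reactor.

0.221

Stoichiometric O₂ = 0.5 × 351 = 175.5 kmol; O₂ fed = 175.5 × 1.473 = 258.5 kmol.
Fuel reacted = 0.907 × 351 → ξ = 318.4 kmol.
Outlet (n = n₀ + ν ξ):
  H₂: 351 − 1(318.4) = 32.64
  O₂: 258.5 − 0.5(318.4) = 99.33
  H₂O: 0 + 1(318.4) = 318.4
Total out = 450.3 kmol; y_O₂ = 99.33 / 450.3 = 0.2206.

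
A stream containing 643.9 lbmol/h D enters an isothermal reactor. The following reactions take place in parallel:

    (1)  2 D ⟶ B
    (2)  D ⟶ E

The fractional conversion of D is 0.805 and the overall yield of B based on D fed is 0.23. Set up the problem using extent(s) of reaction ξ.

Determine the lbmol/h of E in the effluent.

222 lbmol/h

Yield of B: 1ξ₁ / 643.9 = 0.23 → ξ₁ = 148.1 lbmol/h.
Conversion of D: 2ξ₁ + 1ξ₂ = 0.805 × 643.9 = 518.3 → ξ₂ = 222.1 lbmol/h.
Outlet amounts (n = n₀ + Σ ν·ξ):
  D: 643.9 − 2(148.1) − 1(222.1) = 125.6
  B: 0 + 1(148.1) = 148.1
  E: 0 + 1(222.1) = 222.1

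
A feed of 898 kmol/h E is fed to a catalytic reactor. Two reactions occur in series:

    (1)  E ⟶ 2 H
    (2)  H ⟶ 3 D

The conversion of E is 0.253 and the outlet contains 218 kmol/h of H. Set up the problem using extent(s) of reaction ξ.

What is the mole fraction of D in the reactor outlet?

0.444

Conversion of E: E consumed = 1ξ₁ = 0.253 × 898 → ξ₁ = 227.2 kmol/h.
H balance: n_H = 0 + 2ξ₁ − 1ξ₂ = 218 → ξ₂ = (2·227.2 − 218)/1 = 236.4 kmol/h.
Outlet amounts (n = n₀ + Σ ν·ξ):
  E: 898 − 1(227.2) = 670.8
  H: 0 + 2(227.2) − 1(236.4) = 218
  D: 0 + 3(236.4) = 709.2
Total out = 1598 kmol/h; y_D = 709.2 / 1598 = 0.4438.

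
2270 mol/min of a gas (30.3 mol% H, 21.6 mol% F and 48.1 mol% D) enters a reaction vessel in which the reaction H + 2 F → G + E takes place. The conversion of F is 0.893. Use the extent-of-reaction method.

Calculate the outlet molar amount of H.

F reacted = 0.893 × 490.3 = 437.9 mol/min; ν_F = −2, so ξ = 437.9/2 = 218.9 mol/min.
Outlet amounts (n = n₀ + ν ξ):
  H: 687.8 − 1(218.9) = 468.9
  F: 490.3 − 2(218.9) = 52.46
  G: 0 + 1(218.9) = 218.9
  E: 0 + 1(218.9) = 218.9
  D: 1092 (inert)

469 mol/min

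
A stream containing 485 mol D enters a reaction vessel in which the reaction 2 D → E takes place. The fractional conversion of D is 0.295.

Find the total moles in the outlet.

413 mol

D reacted = 0.295 × 485 = 143.1 mol; ν_D = −2, so ξ = 143.1/2 = 71.54 mol.
Outlet amounts (n = n₀ + ν ξ):
  D: 485 − 2(71.54) = 341.9
  E: 0 + 1(71.54) = 71.54
Total out = 341.9 + 71.54 = 413.5 mol.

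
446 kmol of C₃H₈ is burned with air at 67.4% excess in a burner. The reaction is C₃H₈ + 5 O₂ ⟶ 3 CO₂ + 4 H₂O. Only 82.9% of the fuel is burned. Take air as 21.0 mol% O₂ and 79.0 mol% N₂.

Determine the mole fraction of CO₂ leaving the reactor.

0.0597

Stoichiometric O₂ = 5 × 446 = 2230 kmol; O₂ fed = 2230 × 1.674 = 3733 kmol.
N₂ fed = 3733 × 79/21 = 14040 kmol.
Fuel reacted = 0.829 × 446 → ξ = 369.7 kmol.
Outlet (n = n₀ + ν ξ):
  C₃H₈: 446 − 1(369.7) = 76.27
  O₂: 3733 − 5(369.7) = 1884
  N₂: 14040 (inert)
  CO₂: 0 + 3(369.7) = 1109
  H₂O: 0 + 4(369.7) = 1479
Total out = 18590 kmol; y_CO₂ = 1109 / 18590 = 0.05966.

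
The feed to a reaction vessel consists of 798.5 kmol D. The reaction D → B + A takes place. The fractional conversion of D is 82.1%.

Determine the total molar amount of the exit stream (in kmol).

1450 kmol

D reacted = 0.821 × 798.5 = 655.6 kmol; ν_D = −1, so ξ = 655.6/1 = 655.6 kmol.
Outlet amounts (n = n₀ + ν ξ):
  D: 798.5 − 1(655.6) = 142.9
  B: 0 + 1(655.6) = 655.6
  A: 0 + 1(655.6) = 655.6
Total out = 142.9 + 655.6 + 655.6 = 1454 kmol.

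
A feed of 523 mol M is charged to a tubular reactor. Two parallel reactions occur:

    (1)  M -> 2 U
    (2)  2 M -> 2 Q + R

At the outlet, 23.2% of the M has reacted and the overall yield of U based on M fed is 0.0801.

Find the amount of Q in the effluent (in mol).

Yield of U: 2ξ₁ / 523 = 0.0801 → ξ₁ = 20.95 mol.
Conversion of M: 1ξ₁ + 2ξ₂ = 0.232 × 523 = 121.3 → ξ₂ = 50.19 mol.
Outlet amounts (n = n₀ + Σ ν·ξ):
  M: 523 − 1(20.95) − 2(50.19) = 401.7
  U: 0 + 2(20.95) = 41.89
  Q: 0 + 2(50.19) = 100.4
  R: 0 + 1(50.19) = 50.19

100 mol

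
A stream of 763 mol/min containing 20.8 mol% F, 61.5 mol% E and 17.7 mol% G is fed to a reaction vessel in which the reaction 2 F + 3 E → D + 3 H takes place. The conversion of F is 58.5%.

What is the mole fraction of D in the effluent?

0.0648

F reacted = 0.585 × 158.7 = 92.84 mol/min; ν_F = −2, so ξ = 92.84/2 = 46.42 mol/min.
Outlet amounts (n = n₀ + ν ξ):
  F: 158.7 − 2(46.42) = 65.86
  E: 469.2 − 3(46.42) = 330
  D: 0 + 1(46.42) = 46.42
  H: 0 + 3(46.42) = 139.3
  G: 135.1 (inert)
Total out = 716.6 mol/min; y_D = 46.42 / 716.6 = 0.06478.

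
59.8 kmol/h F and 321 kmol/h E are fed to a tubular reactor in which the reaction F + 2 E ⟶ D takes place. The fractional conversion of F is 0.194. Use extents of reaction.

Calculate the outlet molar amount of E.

F reacted = 0.194 × 59.8 = 11.6 kmol/h; ν_F = −1, so ξ = 11.6/1 = 11.6 kmol/h.
Outlet amounts (n = n₀ + ν ξ):
  F: 59.8 − 1(11.6) = 48.2
  E: 321 − 2(11.6) = 297.8
  D: 0 + 1(11.6) = 11.6

298 kmol/h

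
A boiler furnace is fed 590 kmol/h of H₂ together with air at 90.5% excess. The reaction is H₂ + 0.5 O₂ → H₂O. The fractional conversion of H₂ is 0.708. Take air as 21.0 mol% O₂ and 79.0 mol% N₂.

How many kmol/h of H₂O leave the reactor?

Stoichiometric O₂ = 0.5 × 590 = 295 kmol/h; O₂ fed = 295 × 1.905 = 562 kmol/h.
N₂ fed = 562 × 79/21 = 2114 kmol/h.
Fuel reacted = 0.708 × 590 → ξ = 417.7 kmol/h.
Outlet (n = n₀ + ν ξ):
  H₂: 590 − 1(417.7) = 172.3
  O₂: 562 − 0.5(417.7) = 353.1
  N₂: 2114 (inert)
  H₂O: 0 + 1(417.7) = 417.7

418 kmol/h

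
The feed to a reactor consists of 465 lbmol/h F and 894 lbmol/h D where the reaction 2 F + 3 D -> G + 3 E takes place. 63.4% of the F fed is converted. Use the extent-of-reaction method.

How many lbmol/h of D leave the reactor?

452 lbmol/h

F reacted = 0.634 × 465 = 294.8 lbmol/h; ν_F = −2, so ξ = 294.8/2 = 147.4 lbmol/h.
Outlet amounts (n = n₀ + ν ξ):
  F: 465 − 2(147.4) = 170.2
  D: 894 − 3(147.4) = 451.8
  G: 0 + 1(147.4) = 147.4
  E: 0 + 3(147.4) = 442.2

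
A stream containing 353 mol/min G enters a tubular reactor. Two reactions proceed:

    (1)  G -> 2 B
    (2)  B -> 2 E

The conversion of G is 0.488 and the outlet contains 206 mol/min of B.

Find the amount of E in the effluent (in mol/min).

277 mol/min

Conversion of G: G consumed = 1ξ₁ = 0.488 × 353 → ξ₁ = 172.3 mol/min.
B balance: n_B = 0 + 2ξ₁ − 1ξ₂ = 206 → ξ₂ = (2·172.3 − 206)/1 = 138.5 mol/min.
Outlet amounts (n = n₀ + Σ ν·ξ):
  G: 353 − 1(172.3) = 180.7
  B: 0 + 2(172.3) − 1(138.5) = 206
  E: 0 + 2(138.5) = 277.1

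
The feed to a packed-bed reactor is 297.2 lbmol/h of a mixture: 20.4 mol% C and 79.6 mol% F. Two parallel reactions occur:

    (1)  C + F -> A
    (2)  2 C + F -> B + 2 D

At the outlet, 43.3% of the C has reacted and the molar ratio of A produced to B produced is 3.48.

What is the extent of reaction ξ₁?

Conversion of C: C consumed = 0.433 × 60.63 = 26.25 lbmol/h = 1ξ₁ + 2ξ₂.
Selectivity: 1ξ₁ / (1ξ₂) = 3.48 → ξ₁ = 3.48 ξ₂.
Substitute: (1·3.48 + 2) ξ₂ = 26.25 → ξ₂ = 4.791 lbmol/h, ξ₁ = 16.67 lbmol/h.
Outlet amounts (n = n₀ + Σ ν·ξ):
  C: 60.63 − 1(16.67) − 2(4.791) = 34.38
  F: 236.6 − 1(16.67) − 1(4.791) = 215.1
  A: 0 + 1(16.67) = 16.67
  B: 0 + 1(4.791) = 4.791
  D: 0 + 2(4.791) = 9.581

ξ₁ = 16.7 lbmol/h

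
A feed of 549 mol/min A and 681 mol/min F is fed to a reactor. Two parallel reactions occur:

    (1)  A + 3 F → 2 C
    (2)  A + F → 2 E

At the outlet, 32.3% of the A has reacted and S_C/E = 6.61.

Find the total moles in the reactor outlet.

Conversion of A: A consumed = 0.323 × 549 = 177.3 mol/min = 1ξ₁ + 1ξ₂.
Selectivity: 2ξ₁ / (2ξ₂) = 6.61 → ξ₁ = 6.61 ξ₂.
Substitute: (1·6.61 + 1) ξ₂ = 177.3 → ξ₂ = 23.3 mol/min, ξ₁ = 154 mol/min.
Outlet amounts (n = n₀ + Σ ν·ξ):
  A: 549 − 1(154) − 1(23.3) = 371.7
  F: 681 − 3(154) − 1(23.3) = 195.6
  C: 0 + 2(154) = 308.1
  E: 0 + 2(23.3) = 46.6
Total out = 371.7 + 195.6 + 308.1 + 46.6 = 921.9 mol/min.

922 mol/min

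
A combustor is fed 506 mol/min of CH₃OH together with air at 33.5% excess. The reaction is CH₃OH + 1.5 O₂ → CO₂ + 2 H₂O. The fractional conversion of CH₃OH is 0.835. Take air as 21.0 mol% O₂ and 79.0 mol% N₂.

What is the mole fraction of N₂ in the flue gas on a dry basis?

0.811

Stoichiometric O₂ = 1.5 × 506 = 759 mol/min; O₂ fed = 759 × 1.335 = 1013 mol/min.
N₂ fed = 1013 × 79/21 = 3812 mol/min.
Fuel reacted = 0.835 × 506 → ξ = 422.5 mol/min.
Outlet (n = n₀ + ν ξ):
  CH₃OH: 506 − 1(422.5) = 83.49
  O₂: 1013 − 1.5(422.5) = 379.5
  N₂: 3812 (inert)
  CO₂: 0 + 1(422.5) = 422.5
  H₂O: 0 + 2(422.5) = 845
Dry total = 4697 mol/min; y_N₂ (dry) = 3812 / 4697 = 0.8115.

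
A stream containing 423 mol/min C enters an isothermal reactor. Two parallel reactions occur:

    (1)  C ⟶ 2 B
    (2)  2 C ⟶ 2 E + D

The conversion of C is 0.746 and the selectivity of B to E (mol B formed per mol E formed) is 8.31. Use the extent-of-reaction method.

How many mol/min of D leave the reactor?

Conversion of C: C consumed = 0.746 × 423 = 315.6 mol/min = 1ξ₁ + 2ξ₂.
Selectivity: 2ξ₁ / (2ξ₂) = 8.31 → ξ₁ = 8.31 ξ₂.
Substitute: (1·8.31 + 2) ξ₂ = 315.6 → ξ₂ = 30.61 mol/min, ξ₁ = 254.3 mol/min.
Outlet amounts (n = n₀ + Σ ν·ξ):
  C: 423 − 1(254.3) − 2(30.61) = 107.4
  B: 0 + 2(254.3) = 508.7
  E: 0 + 2(30.61) = 61.21
  D: 0 + 1(30.61) = 30.61

30.6 mol/min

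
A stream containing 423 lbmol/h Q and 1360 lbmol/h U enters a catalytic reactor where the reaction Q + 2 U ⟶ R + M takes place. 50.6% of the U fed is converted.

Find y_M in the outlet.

0.239

U reacted = 0.506 × 1360 = 688.2 lbmol/h; ν_U = −2, so ξ = 688.2/2 = 344.1 lbmol/h.
Outlet amounts (n = n₀ + ν ξ):
  Q: 423 − 1(344.1) = 78.92
  U: 1360 − 2(344.1) = 671.8
  R: 0 + 1(344.1) = 344.1
  M: 0 + 1(344.1) = 344.1
Total out = 1439 lbmol/h; y_M = 344.1 / 1439 = 0.2391.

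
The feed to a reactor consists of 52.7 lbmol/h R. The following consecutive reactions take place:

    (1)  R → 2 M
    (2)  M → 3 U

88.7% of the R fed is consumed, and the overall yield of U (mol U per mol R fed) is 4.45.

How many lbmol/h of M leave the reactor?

Conversion of R: R consumed = 1ξ₁ = 0.887 × 52.7 → ξ₁ = 46.74 lbmol/h.
Yield of U: 3ξ₂ / 52.7 = 4.45 → ξ₂ = 78.17 lbmol/h.
Outlet amounts (n = n₀ + Σ ν·ξ):
  R: 52.7 − 1(46.74) = 5.955
  M: 0 + 2(46.74) − 1(78.17) = 15.32
  U: 0 + 3(78.17) = 234.5

15.3 lbmol/h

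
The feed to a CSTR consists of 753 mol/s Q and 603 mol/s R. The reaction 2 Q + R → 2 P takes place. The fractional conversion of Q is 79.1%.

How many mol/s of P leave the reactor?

596 mol/s

Q reacted = 0.791 × 753 = 595.6 mol/s; ν_Q = −2, so ξ = 595.6/2 = 297.8 mol/s.
Outlet amounts (n = n₀ + ν ξ):
  Q: 753 − 2(297.8) = 157.4
  R: 603 − 1(297.8) = 305.2
  P: 0 + 2(297.8) = 595.6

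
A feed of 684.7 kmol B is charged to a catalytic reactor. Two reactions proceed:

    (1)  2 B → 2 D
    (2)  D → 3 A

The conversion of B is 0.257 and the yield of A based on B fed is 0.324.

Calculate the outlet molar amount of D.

102 kmol

Conversion of B: B consumed = 2ξ₁ = 0.257 × 684.7 → ξ₁ = 87.98 kmol.
Yield of A: 3ξ₂ / 684.7 = 0.324 → ξ₂ = 73.95 kmol.
Outlet amounts (n = n₀ + Σ ν·ξ):
  B: 684.7 − 2(87.98) = 508.7
  D: 0 + 2(87.98) − 1(73.95) = 102
  A: 0 + 3(73.95) = 221.8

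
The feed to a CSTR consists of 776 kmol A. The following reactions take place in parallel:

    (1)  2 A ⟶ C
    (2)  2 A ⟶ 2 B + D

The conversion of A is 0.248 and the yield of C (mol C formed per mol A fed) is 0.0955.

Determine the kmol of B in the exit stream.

Yield of C: 1ξ₁ / 776 = 0.0955 → ξ₁ = 74.11 kmol.
Conversion of A: 2ξ₁ + 2ξ₂ = 0.248 × 776 = 192.4 → ξ₂ = 22.12 kmol.
Outlet amounts (n = n₀ + Σ ν·ξ):
  A: 776 − 2(74.11) − 2(22.12) = 583.6
  C: 0 + 1(74.11) = 74.11
  B: 0 + 2(22.12) = 44.23
  D: 0 + 1(22.12) = 22.12

44.2 kmol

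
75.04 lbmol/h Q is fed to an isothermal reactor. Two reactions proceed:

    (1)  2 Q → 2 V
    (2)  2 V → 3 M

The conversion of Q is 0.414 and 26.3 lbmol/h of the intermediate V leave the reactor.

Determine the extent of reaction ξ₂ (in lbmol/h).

Conversion of Q: Q consumed = 2ξ₁ = 0.414 × 75.04 → ξ₁ = 15.53 lbmol/h.
V balance: n_V = 0 + 2ξ₁ − 2ξ₂ = 26.3 → ξ₂ = (2·15.53 − 26.3)/2 = 2.383 lbmol/h.
Outlet amounts (n = n₀ + Σ ν·ξ):
  Q: 75.04 − 2(15.53) = 43.97
  V: 0 + 2(15.53) − 2(2.383) = 26.3
  M: 0 + 3(2.383) = 7.15

ξ₂ = 2.38 lbmol/h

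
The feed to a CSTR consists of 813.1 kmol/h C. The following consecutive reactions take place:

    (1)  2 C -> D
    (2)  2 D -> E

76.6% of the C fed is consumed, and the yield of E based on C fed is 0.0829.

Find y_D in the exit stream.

Conversion of C: C consumed = 2ξ₁ = 0.766 × 813.1 → ξ₁ = 311.4 kmol/h.
Yield of E: 1ξ₂ / 813.1 = 0.0829 → ξ₂ = 67.41 kmol/h.
Outlet amounts (n = n₀ + Σ ν·ξ):
  C: 813.1 − 2(311.4) = 190.3
  D: 0 + 1(311.4) − 2(67.41) = 176.6
  E: 0 + 1(67.41) = 67.41
Total out = 434.3 kmol/h; y_D = 176.6 / 434.3 = 0.4067.

0.407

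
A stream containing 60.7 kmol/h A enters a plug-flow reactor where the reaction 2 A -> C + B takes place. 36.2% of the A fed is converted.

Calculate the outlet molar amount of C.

A reacted = 0.362 × 60.7 = 21.97 kmol/h; ν_A = −2, so ξ = 21.97/2 = 10.99 kmol/h.
Outlet amounts (n = n₀ + ν ξ):
  A: 60.7 − 2(10.99) = 38.73
  C: 0 + 1(10.99) = 10.99
  B: 0 + 1(10.99) = 10.99

11 kmol/h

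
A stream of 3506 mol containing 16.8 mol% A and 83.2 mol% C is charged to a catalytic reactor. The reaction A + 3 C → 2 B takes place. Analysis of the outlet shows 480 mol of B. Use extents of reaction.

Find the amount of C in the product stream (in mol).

2200 mol

For B: n = n₀ + 2ξ → 480 = 0 + 2ξ, giving ξ = 240 mol.
Outlet amounts (n = n₀ + ν ξ):
  A: 589 − 1(240) = 349
  C: 2917 − 3(240) = 2197
  B: 0 + 2(240) = 480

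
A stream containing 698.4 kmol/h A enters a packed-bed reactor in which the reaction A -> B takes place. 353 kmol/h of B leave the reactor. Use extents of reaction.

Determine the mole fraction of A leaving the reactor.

0.495

For B: n = n₀ + 1ξ → 353 = 0 + 1ξ, giving ξ = 353 kmol/h.
Outlet amounts (n = n₀ + ν ξ):
  A: 698.4 − 1(353) = 345.4
  B: 0 + 1(353) = 353
Total out = 698.4 kmol/h; y_A = 345.4 / 698.4 = 0.4946.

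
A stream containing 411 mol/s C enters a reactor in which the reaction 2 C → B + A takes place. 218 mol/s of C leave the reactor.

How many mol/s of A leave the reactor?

For C: n = n₀ − 2ξ → 218 = 411 − 2ξ, giving ξ = 96.5 mol/s.
Outlet amounts (n = n₀ + ν ξ):
  C: 411 − 2(96.5) = 218
  B: 0 + 1(96.5) = 96.5
  A: 0 + 1(96.5) = 96.5

96.5 mol/s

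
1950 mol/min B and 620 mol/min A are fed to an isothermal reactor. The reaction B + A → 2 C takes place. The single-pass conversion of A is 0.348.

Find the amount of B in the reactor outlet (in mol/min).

1730 mol/min

A reacted = 0.348 × 620 = 215.8 mol/min; ν_A = −1, so ξ = 215.8/1 = 215.8 mol/min.
Outlet amounts (n = n₀ + ν ξ):
  B: 1950 − 1(215.8) = 1734
  A: 620 − 1(215.8) = 404.2
  C: 0 + 2(215.8) = 431.5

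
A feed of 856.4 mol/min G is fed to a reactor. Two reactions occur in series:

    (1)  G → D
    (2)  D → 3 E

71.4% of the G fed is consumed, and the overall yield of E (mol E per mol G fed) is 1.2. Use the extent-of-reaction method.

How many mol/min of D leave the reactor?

269 mol/min

Conversion of G: G consumed = 1ξ₁ = 0.714 × 856.4 → ξ₁ = 611.5 mol/min.
Yield of E: 3ξ₂ / 856.4 = 1.2 → ξ₂ = 342.6 mol/min.
Outlet amounts (n = n₀ + Σ ν·ξ):
  G: 856.4 − 1(611.5) = 244.9
  D: 0 + 1(611.5) − 1(342.6) = 268.9
  E: 0 + 3(342.6) = 1028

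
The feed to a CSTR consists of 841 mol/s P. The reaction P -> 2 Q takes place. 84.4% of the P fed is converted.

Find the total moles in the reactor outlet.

P reacted = 0.844 × 841 = 709.8 mol/s; ν_P = −1, so ξ = 709.8/1 = 709.8 mol/s.
Outlet amounts (n = n₀ + ν ξ):
  P: 841 − 1(709.8) = 131.2
  Q: 0 + 2(709.8) = 1420
Total out = 131.2 + 1420 = 1551 mol/s.

1550 mol/s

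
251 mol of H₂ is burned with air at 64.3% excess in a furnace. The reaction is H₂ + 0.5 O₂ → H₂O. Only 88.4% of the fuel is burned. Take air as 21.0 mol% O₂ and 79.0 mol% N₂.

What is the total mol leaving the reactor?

1120 mol

Stoichiometric O₂ = 0.5 × 251 = 125.5 mol; O₂ fed = 125.5 × 1.643 = 206.2 mol.
N₂ fed = 206.2 × 79/21 = 775.7 mol.
Fuel reacted = 0.884 × 251 → ξ = 221.9 mol.
Outlet (n = n₀ + ν ξ):
  H₂: 251 − 1(221.9) = 29.12
  O₂: 206.2 − 0.5(221.9) = 95.25
  N₂: 775.7 (inert)
  H₂O: 0 + 1(221.9) = 221.9
Total out = 29.12 + 95.25 + 775.7 + 221.9 = 1122 mol.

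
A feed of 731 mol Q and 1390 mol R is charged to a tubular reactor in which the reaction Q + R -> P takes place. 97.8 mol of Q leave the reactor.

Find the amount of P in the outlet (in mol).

633 mol

For Q: n = n₀ − 1ξ → 97.8 = 731 − 1ξ, giving ξ = 633.2 mol.
Outlet amounts (n = n₀ + ν ξ):
  Q: 731 − 1(633.2) = 97.8
  R: 1390 − 1(633.2) = 756.8
  P: 0 + 1(633.2) = 633.2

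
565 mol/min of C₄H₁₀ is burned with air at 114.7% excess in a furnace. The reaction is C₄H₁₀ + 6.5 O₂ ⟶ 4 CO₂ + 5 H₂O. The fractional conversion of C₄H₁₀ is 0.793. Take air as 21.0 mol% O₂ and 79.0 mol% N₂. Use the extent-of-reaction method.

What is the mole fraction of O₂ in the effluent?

0.128

Stoichiometric O₂ = 6.5 × 565 = 3672 mol/min; O₂ fed = 3672 × 2.147 = 7885 mol/min.
N₂ fed = 7885 × 79/21 = 29660 mol/min.
Fuel reacted = 0.793 × 565 → ξ = 448 mol/min.
Outlet (n = n₀ + ν ξ):
  C₄H₁₀: 565 − 1(448) = 117
  O₂: 7885 − 6.5(448) = 4973
  N₂: 29660 (inert)
  CO₂: 0 + 4(448) = 1792
  H₂O: 0 + 5(448) = 2240
Total out = 38780 mol/min; y_O₂ = 4973 / 38780 = 0.1282.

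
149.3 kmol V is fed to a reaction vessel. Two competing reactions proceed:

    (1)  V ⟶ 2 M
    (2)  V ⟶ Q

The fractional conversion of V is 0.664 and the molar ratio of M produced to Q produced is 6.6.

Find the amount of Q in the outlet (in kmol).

23.1 kmol

Conversion of V: V consumed = 0.664 × 149.3 = 99.14 kmol = 1ξ₁ + 1ξ₂.
Selectivity: 2ξ₁ / (1ξ₂) = 6.6 → ξ₁ = 3.3 ξ₂.
Substitute: (1·3.3 + 1) ξ₂ = 99.14 → ξ₂ = 23.05 kmol, ξ₁ = 76.08 kmol.
Outlet amounts (n = n₀ + Σ ν·ξ):
  V: 149.3 − 1(76.08) − 1(23.05) = 50.16
  M: 0 + 2(76.08) = 152.2
  Q: 0 + 1(23.05) = 23.05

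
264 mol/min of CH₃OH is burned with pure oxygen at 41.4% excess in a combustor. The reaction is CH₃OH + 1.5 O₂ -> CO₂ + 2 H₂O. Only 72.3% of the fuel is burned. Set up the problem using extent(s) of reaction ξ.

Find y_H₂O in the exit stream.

0.415

Stoichiometric O₂ = 1.5 × 264 = 396 mol/min; O₂ fed = 396 × 1.414 = 559.9 mol/min.
Fuel reacted = 0.723 × 264 → ξ = 190.9 mol/min.
Outlet (n = n₀ + ν ξ):
  CH₃OH: 264 − 1(190.9) = 73.13
  O₂: 559.9 − 1.5(190.9) = 273.6
  CO₂: 0 + 1(190.9) = 190.9
  H₂O: 0 + 2(190.9) = 381.7
Total out = 919.4 mol/min; y_H₂O = 381.7 / 919.4 = 0.4152.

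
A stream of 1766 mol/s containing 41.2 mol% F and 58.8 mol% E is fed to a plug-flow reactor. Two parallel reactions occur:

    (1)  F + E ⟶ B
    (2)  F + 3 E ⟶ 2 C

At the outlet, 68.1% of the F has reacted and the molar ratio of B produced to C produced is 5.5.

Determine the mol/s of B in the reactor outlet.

Conversion of F: F consumed = 0.681 × 727.6 = 495.5 mol/s = 1ξ₁ + 1ξ₂.
Selectivity: 1ξ₁ / (2ξ₂) = 5.5 → ξ₁ = 11 ξ₂.
Substitute: (1·11 + 1) ξ₂ = 495.5 → ξ₂ = 41.29 mol/s, ξ₁ = 454.2 mol/s.
Outlet amounts (n = n₀ + Σ ν·ξ):
  F: 727.6 − 1(454.2) − 1(41.29) = 232.1
  E: 1038 − 1(454.2) − 3(41.29) = 460.3
  B: 0 + 1(454.2) = 454.2
  C: 0 + 2(41.29) = 82.58

454 mol/s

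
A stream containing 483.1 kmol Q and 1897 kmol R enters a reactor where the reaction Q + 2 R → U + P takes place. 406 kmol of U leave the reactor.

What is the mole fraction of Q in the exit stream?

For U: n = n₀ + 1ξ → 406 = 0 + 1ξ, giving ξ = 406 kmol.
Outlet amounts (n = n₀ + ν ξ):
  Q: 483.1 − 1(406) = 77.1
  R: 1897 − 2(406) = 1085
  U: 0 + 1(406) = 406
  P: 0 + 1(406) = 406
Total out = 1974 kmol; y_Q = 77.1 / 1974 = 0.03906.

0.0391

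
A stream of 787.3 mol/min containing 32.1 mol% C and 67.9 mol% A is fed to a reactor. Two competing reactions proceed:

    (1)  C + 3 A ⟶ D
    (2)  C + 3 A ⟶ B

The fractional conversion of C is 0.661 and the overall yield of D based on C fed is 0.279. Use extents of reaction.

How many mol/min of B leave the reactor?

96.5 mol/min

Yield of D: 1ξ₁ / 252.7 = 0.279 → ξ₁ = 70.51 mol/min.
Conversion of C: 1ξ₁ + 1ξ₂ = 0.661 × 252.7 = 167.1 → ξ₂ = 96.54 mol/min.
Outlet amounts (n = n₀ + Σ ν·ξ):
  C: 252.7 − 1(70.51) − 1(96.54) = 85.67
  A: 534.6 − 3(70.51) − 3(96.54) = 33.43
  D: 0 + 1(70.51) = 70.51
  B: 0 + 1(96.54) = 96.54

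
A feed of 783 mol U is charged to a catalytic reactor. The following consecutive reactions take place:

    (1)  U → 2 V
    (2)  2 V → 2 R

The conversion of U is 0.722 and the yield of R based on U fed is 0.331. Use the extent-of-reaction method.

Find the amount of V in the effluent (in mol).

Conversion of U: U consumed = 1ξ₁ = 0.722 × 783 → ξ₁ = 565.3 mol.
Yield of R: 2ξ₂ / 783 = 0.331 → ξ₂ = 129.6 mol.
Outlet amounts (n = n₀ + Σ ν·ξ):
  U: 783 − 1(565.3) = 217.7
  V: 0 + 2(565.3) − 2(129.6) = 871.5
  R: 0 + 2(129.6) = 259.2

871 mol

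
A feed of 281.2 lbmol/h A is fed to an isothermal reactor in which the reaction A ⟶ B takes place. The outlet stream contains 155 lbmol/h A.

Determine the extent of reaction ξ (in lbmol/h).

For A: n = n₀ − 1ξ → 155 = 281.2 − 1ξ, giving ξ = 126.2 lbmol/h.
Outlet amounts (n = n₀ + ν ξ):
  A: 281.2 − 1(126.2) = 155
  B: 0 + 1(126.2) = 126.2

ξ = 126 lbmol/h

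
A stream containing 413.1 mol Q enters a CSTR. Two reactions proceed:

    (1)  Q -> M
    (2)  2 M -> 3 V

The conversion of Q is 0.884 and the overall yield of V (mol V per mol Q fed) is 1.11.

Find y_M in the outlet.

Conversion of Q: Q consumed = 1ξ₁ = 0.884 × 413.1 → ξ₁ = 365.2 mol.
Yield of V: 3ξ₂ / 413.1 = 1.11 → ξ₂ = 152.8 mol.
Outlet amounts (n = n₀ + Σ ν·ξ):
  Q: 413.1 − 1(365.2) = 47.92
  M: 0 + 1(365.2) − 2(152.8) = 59.49
  V: 0 + 3(152.8) = 458.5
Total out = 565.9 mol; y_M = 59.49 / 565.9 = 0.1051.

0.105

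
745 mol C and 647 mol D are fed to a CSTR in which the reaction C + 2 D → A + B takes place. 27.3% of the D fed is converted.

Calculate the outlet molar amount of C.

657 mol

D reacted = 0.273 × 647 = 176.6 mol; ν_D = −2, so ξ = 176.6/2 = 88.32 mol.
Outlet amounts (n = n₀ + ν ξ):
  C: 745 − 1(88.32) = 656.7
  D: 647 − 2(88.32) = 470.4
  A: 0 + 1(88.32) = 88.32
  B: 0 + 1(88.32) = 88.32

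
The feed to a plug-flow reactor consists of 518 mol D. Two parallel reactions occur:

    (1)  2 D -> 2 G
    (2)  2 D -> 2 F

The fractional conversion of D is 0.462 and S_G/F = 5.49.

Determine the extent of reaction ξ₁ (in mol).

ξ₁ = 101 mol

Conversion of D: D consumed = 0.462 × 518 = 239.3 mol = 2ξ₁ + 2ξ₂.
Selectivity: 2ξ₁ / (2ξ₂) = 5.49 → ξ₁ = 5.49 ξ₂.
Substitute: (2·5.49 + 2) ξ₂ = 239.3 → ξ₂ = 18.44 mol, ξ₁ = 101.2 mol.
Outlet amounts (n = n₀ + Σ ν·ξ):
  D: 518 − 2(101.2) − 2(18.44) = 278.7
  G: 0 + 2(101.2) = 202.4
  F: 0 + 2(18.44) = 36.87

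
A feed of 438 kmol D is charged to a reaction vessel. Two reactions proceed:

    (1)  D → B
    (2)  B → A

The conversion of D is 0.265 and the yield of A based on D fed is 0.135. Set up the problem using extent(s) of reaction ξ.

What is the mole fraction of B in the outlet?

0.13

Conversion of D: D consumed = 1ξ₁ = 0.265 × 438 → ξ₁ = 116.1 kmol.
Yield of A: 1ξ₂ / 438 = 0.135 → ξ₂ = 59.13 kmol.
Outlet amounts (n = n₀ + Σ ν·ξ):
  D: 438 − 1(116.1) = 321.9
  B: 0 + 1(116.1) − 1(59.13) = 56.94
  A: 0 + 1(59.13) = 59.13
Total out = 438 kmol; y_B = 56.94 / 438 = 0.13.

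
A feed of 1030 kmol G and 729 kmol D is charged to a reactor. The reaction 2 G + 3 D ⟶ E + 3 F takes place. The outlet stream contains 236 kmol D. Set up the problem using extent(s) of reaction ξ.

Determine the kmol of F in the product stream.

For D: n = n₀ − 3ξ → 236 = 729 − 3ξ, giving ξ = 164.3 kmol.
Outlet amounts (n = n₀ + ν ξ):
  G: 1030 − 2(164.3) = 701.3
  D: 729 − 3(164.3) = 236
  E: 0 + 1(164.3) = 164.3
  F: 0 + 3(164.3) = 493

493 kmol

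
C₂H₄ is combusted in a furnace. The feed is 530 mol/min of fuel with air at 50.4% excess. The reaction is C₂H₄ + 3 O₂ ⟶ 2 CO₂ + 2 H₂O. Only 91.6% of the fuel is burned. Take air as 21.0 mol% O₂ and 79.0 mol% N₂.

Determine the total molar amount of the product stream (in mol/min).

11900 mol/min

Stoichiometric O₂ = 3 × 530 = 1590 mol/min; O₂ fed = 1590 × 1.504 = 2391 mol/min.
N₂ fed = 2391 × 79/21 = 8996 mol/min.
Fuel reacted = 0.916 × 530 → ξ = 485.5 mol/min.
Outlet (n = n₀ + ν ξ):
  C₂H₄: 530 − 1(485.5) = 44.52
  O₂: 2391 − 3(485.5) = 934.9
  N₂: 8996 (inert)
  CO₂: 0 + 2(485.5) = 971
  H₂O: 0 + 2(485.5) = 971
Total out = 44.52 + 934.9 + 8996 + 971 + 971 = 11920 mol/min.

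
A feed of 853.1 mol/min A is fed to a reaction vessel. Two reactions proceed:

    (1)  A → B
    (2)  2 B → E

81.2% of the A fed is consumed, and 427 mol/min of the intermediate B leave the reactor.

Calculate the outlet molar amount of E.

Conversion of A: A consumed = 1ξ₁ = 0.812 × 853.1 → ξ₁ = 692.7 mol/min.
B balance: n_B = 0 + 1ξ₁ − 2ξ₂ = 427 → ξ₂ = (1·692.7 − 427)/2 = 132.9 mol/min.
Outlet amounts (n = n₀ + Σ ν·ξ):
  A: 853.1 − 1(692.7) = 160.4
  B: 0 + 1(692.7) − 2(132.9) = 427
  E: 0 + 1(132.9) = 132.9

133 mol/min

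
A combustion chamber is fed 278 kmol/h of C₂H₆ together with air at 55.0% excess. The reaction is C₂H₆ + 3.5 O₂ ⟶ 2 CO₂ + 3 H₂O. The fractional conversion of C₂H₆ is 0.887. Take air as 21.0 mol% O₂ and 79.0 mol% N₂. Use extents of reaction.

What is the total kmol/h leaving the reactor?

Stoichiometric O₂ = 3.5 × 278 = 973 kmol/h; O₂ fed = 973 × 1.550 = 1508 kmol/h.
N₂ fed = 1508 × 79/21 = 5674 kmol/h.
Fuel reacted = 0.887 × 278 → ξ = 246.6 kmol/h.
Outlet (n = n₀ + ν ξ):
  C₂H₆: 278 − 1(246.6) = 31.41
  O₂: 1508 − 3.5(246.6) = 645.1
  N₂: 5674 (inert)
  CO₂: 0 + 2(246.6) = 493.2
  H₂O: 0 + 3(246.6) = 739.8
Total out = 31.41 + 645.1 + 5674 + 493.2 + 739.8 = 7583 kmol/h.

7580 kmol/h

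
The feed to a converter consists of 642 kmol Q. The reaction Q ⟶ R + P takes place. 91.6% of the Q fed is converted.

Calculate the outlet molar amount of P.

588 kmol

Q reacted = 0.916 × 642 = 588.1 kmol; ν_Q = −1, so ξ = 588.1/1 = 588.1 kmol.
Outlet amounts (n = n₀ + ν ξ):
  Q: 642 − 1(588.1) = 53.93
  R: 0 + 1(588.1) = 588.1
  P: 0 + 1(588.1) = 588.1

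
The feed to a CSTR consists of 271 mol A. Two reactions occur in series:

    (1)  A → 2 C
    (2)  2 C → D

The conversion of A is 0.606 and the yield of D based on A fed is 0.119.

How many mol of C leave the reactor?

264 mol

Conversion of A: A consumed = 1ξ₁ = 0.606 × 271 → ξ₁ = 164.2 mol.
Yield of D: 1ξ₂ / 271 = 0.119 → ξ₂ = 32.25 mol.
Outlet amounts (n = n₀ + Σ ν·ξ):
  A: 271 − 1(164.2) = 106.8
  C: 0 + 2(164.2) − 2(32.25) = 264
  D: 0 + 1(32.25) = 32.25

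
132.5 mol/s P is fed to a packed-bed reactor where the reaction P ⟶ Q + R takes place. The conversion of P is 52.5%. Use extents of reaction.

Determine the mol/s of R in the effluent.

69.6 mol/s

P reacted = 0.525 × 132.5 = 69.56 mol/s; ν_P = −1, so ξ = 69.56/1 = 69.56 mol/s.
Outlet amounts (n = n₀ + ν ξ):
  P: 132.5 − 1(69.56) = 62.94
  Q: 0 + 1(69.56) = 69.56
  R: 0 + 1(69.56) = 69.56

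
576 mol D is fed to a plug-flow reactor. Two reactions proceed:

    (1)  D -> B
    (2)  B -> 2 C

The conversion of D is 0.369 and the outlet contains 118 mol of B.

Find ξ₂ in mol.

ξ₂ = 94.5 mol

Conversion of D: D consumed = 1ξ₁ = 0.369 × 576 → ξ₁ = 212.5 mol.
B balance: n_B = 0 + 1ξ₁ − 1ξ₂ = 118 → ξ₂ = (1·212.5 − 118)/1 = 94.54 mol.
Outlet amounts (n = n₀ + Σ ν·ξ):
  D: 576 − 1(212.5) = 363.5
  B: 0 + 1(212.5) − 1(94.54) = 118
  C: 0 + 2(94.54) = 189.1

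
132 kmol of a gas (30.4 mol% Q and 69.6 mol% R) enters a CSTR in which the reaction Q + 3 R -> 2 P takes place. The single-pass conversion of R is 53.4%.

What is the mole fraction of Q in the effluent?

R reacted = 0.534 × 91.87 = 49.06 kmol; ν_R = −3, so ξ = 49.06/3 = 16.35 kmol.
Outlet amounts (n = n₀ + ν ξ):
  Q: 40.13 − 1(16.35) = 23.77
  R: 91.87 − 3(16.35) = 42.81
  P: 0 + 2(16.35) = 32.71
Total out = 99.29 kmol; y_Q = 23.77 / 99.29 = 0.2394.

0.239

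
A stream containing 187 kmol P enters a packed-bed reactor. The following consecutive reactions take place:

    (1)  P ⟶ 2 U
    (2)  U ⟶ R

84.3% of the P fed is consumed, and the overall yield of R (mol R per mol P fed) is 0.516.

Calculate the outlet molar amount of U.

Conversion of P: P consumed = 1ξ₁ = 0.843 × 187 → ξ₁ = 157.6 kmol.
Yield of R: 1ξ₂ / 187 = 0.516 → ξ₂ = 96.49 kmol.
Outlet amounts (n = n₀ + Σ ν·ξ):
  P: 187 − 1(157.6) = 29.36
  U: 0 + 2(157.6) − 1(96.49) = 218.8
  R: 0 + 1(96.49) = 96.49

219 kmol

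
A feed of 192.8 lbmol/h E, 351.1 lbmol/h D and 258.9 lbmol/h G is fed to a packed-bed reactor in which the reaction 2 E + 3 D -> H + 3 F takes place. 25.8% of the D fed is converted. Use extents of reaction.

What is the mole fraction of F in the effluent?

0.117

D reacted = 0.258 × 351.1 = 90.58 lbmol/h; ν_D = −3, so ξ = 90.58/3 = 30.19 lbmol/h.
Outlet amounts (n = n₀ + ν ξ):
  E: 192.8 − 2(30.19) = 132.4
  D: 351.1 − 3(30.19) = 260.5
  H: 0 + 1(30.19) = 30.19
  F: 0 + 3(30.19) = 90.58
  G: 258.9 (inert)
Total out = 772.6 lbmol/h; y_F = 90.58 / 772.6 = 0.1172.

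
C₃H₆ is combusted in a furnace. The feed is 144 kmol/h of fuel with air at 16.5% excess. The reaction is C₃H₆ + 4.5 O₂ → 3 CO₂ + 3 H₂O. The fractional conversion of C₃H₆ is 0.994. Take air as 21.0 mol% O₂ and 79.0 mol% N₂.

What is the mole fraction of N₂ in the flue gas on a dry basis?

Stoichiometric O₂ = 4.5 × 144 = 648 kmol/h; O₂ fed = 648 × 1.165 = 754.9 kmol/h.
N₂ fed = 754.9 × 79/21 = 2840 kmol/h.
Fuel reacted = 0.994 × 144 → ξ = 143.1 kmol/h.
Outlet (n = n₀ + ν ξ):
  C₃H₆: 144 − 1(143.1) = 0.864
  O₂: 754.9 − 4.5(143.1) = 110.8
  N₂: 2840 (inert)
  CO₂: 0 + 3(143.1) = 429.4
  H₂O: 0 + 3(143.1) = 429.4
Dry total = 3381 kmol/h; y_N₂ (dry) = 2840 / 3381 = 0.84.

0.84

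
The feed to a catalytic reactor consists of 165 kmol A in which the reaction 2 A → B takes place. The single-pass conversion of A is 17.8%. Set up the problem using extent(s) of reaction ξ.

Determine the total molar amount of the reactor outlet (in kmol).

150 kmol

A reacted = 0.178 × 165 = 29.37 kmol; ν_A = −2, so ξ = 29.37/2 = 14.68 kmol.
Outlet amounts (n = n₀ + ν ξ):
  A: 165 − 2(14.68) = 135.6
  B: 0 + 1(14.68) = 14.68
Total out = 135.6 + 14.68 = 150.3 kmol.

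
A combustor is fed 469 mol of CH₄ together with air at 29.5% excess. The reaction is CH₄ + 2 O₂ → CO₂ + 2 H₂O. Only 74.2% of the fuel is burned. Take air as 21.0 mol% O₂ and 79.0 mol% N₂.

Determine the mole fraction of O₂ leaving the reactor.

0.083

Stoichiometric O₂ = 2 × 469 = 938 mol; O₂ fed = 938 × 1.295 = 1215 mol.
N₂ fed = 1215 × 79/21 = 4570 mol.
Fuel reacted = 0.742 × 469 → ξ = 348 mol.
Outlet (n = n₀ + ν ξ):
  CH₄: 469 − 1(348) = 121
  O₂: 1215 − 2(348) = 518.7
  N₂: 4570 (inert)
  CO₂: 0 + 1(348) = 348
  H₂O: 0 + 2(348) = 696
Total out = 6253 mol; y_O₂ = 518.7 / 6253 = 0.08295.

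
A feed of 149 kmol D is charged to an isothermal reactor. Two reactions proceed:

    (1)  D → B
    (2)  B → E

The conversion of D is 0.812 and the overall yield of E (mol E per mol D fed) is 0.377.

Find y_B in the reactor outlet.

0.435

Conversion of D: D consumed = 1ξ₁ = 0.812 × 149 → ξ₁ = 121 kmol.
Yield of E: 1ξ₂ / 149 = 0.377 → ξ₂ = 56.17 kmol.
Outlet amounts (n = n₀ + Σ ν·ξ):
  D: 149 − 1(121) = 28.01
  B: 0 + 1(121) − 1(56.17) = 64.82
  E: 0 + 1(56.17) = 56.17
Total out = 149 kmol; y_B = 64.82 / 149 = 0.435.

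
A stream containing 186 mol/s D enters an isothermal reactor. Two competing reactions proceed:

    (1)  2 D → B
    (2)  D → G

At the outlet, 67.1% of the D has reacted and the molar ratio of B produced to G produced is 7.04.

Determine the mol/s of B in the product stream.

Conversion of D: D consumed = 0.671 × 186 = 124.8 mol/s = 2ξ₁ + 1ξ₂.
Selectivity: 1ξ₁ / (1ξ₂) = 7.04 → ξ₁ = 7.04 ξ₂.
Substitute: (2·7.04 + 1) ξ₂ = 124.8 → ξ₂ = 8.276 mol/s, ξ₁ = 58.26 mol/s.
Outlet amounts (n = n₀ + Σ ν·ξ):
  D: 186 − 2(58.26) − 1(8.276) = 61.19
  B: 0 + 1(58.26) = 58.26
  G: 0 + 1(8.276) = 8.276

58.3 mol/s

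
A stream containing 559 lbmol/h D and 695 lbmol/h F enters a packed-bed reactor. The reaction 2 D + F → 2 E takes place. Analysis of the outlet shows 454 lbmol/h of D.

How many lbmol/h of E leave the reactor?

105 lbmol/h

For D: n = n₀ − 2ξ → 454 = 559 − 2ξ, giving ξ = 52.5 lbmol/h.
Outlet amounts (n = n₀ + ν ξ):
  D: 559 − 2(52.5) = 454
  F: 695 − 1(52.5) = 642.5
  E: 0 + 2(52.5) = 105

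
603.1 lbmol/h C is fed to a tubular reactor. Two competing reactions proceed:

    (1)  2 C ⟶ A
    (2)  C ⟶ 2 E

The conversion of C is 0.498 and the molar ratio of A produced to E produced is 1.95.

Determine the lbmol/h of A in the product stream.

Conversion of C: C consumed = 0.498 × 603.1 = 300.3 lbmol/h = 2ξ₁ + 1ξ₂.
Selectivity: 1ξ₁ / (2ξ₂) = 1.95 → ξ₁ = 3.9 ξ₂.
Substitute: (2·3.9 + 1) ξ₂ = 300.3 → ξ₂ = 34.13 lbmol/h, ξ₁ = 133.1 lbmol/h.
Outlet amounts (n = n₀ + Σ ν·ξ):
  C: 603.1 − 2(133.1) − 1(34.13) = 302.8
  A: 0 + 1(133.1) = 133.1
  E: 0 + 2(34.13) = 68.26

133 lbmol/h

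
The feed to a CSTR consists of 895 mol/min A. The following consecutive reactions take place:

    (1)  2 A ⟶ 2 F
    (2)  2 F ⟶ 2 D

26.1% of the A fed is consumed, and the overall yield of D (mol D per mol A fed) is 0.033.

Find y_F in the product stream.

0.228

Conversion of A: A consumed = 2ξ₁ = 0.261 × 895 → ξ₁ = 116.8 mol/min.
Yield of D: 2ξ₂ / 895 = 0.033 → ξ₂ = 14.77 mol/min.
Outlet amounts (n = n₀ + Σ ν·ξ):
  A: 895 − 2(116.8) = 661.4
  F: 0 + 2(116.8) − 2(14.77) = 204.1
  D: 0 + 2(14.77) = 29.54
Total out = 895 mol/min; y_F = 204.1 / 895 = 0.228.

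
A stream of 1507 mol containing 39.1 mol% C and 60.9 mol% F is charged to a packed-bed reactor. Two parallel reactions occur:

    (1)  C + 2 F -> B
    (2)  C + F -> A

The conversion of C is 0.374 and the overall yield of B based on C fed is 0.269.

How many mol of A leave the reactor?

Yield of B: 1ξ₁ / 589.2 = 0.269 → ξ₁ = 158.5 mol.
Conversion of C: 1ξ₁ + 1ξ₂ = 0.374 × 589.2 = 220.4 → ξ₂ = 61.87 mol.
Outlet amounts (n = n₀ + Σ ν·ξ):
  C: 589.2 − 1(158.5) − 1(61.87) = 368.9
  F: 917.8 − 2(158.5) − 1(61.87) = 538.9
  B: 0 + 1(158.5) = 158.5
  A: 0 + 1(61.87) = 61.87

61.9 mol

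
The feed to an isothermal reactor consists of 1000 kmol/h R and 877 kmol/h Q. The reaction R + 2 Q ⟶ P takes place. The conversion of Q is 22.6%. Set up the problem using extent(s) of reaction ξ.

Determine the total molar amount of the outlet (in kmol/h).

1680 kmol/h

Q reacted = 0.226 × 877 = 198.2 kmol/h; ν_Q = −2, so ξ = 198.2/2 = 99.1 kmol/h.
Outlet amounts (n = n₀ + ν ξ):
  R: 1000 − 1(99.1) = 900.9
  Q: 877 − 2(99.1) = 678.8
  P: 0 + 1(99.1) = 99.1
Total out = 900.9 + 678.8 + 99.1 = 1679 kmol/h.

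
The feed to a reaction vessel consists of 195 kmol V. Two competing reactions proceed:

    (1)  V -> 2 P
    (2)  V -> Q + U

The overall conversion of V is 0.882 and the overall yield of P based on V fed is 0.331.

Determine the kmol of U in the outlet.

Yield of P: 2ξ₁ / 195 = 0.331 → ξ₁ = 32.27 kmol.
Conversion of V: 1ξ₁ + 1ξ₂ = 0.882 × 195 = 172 → ξ₂ = 139.7 kmol.
Outlet amounts (n = n₀ + Σ ν·ξ):
  V: 195 − 1(32.27) − 1(139.7) = 23.01
  P: 0 + 2(32.27) = 64.55
  Q: 0 + 1(139.7) = 139.7
  U: 0 + 1(139.7) = 139.7

140 kmol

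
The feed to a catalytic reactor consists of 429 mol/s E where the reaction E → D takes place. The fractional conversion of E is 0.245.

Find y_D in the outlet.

0.245

E reacted = 0.245 × 429 = 105.1 mol/s; ν_E = −1, so ξ = 105.1/1 = 105.1 mol/s.
Outlet amounts (n = n₀ + ν ξ):
  E: 429 − 1(105.1) = 323.9
  D: 0 + 1(105.1) = 105.1
Total out = 429 mol/s; y_D = 105.1 / 429 = 0.245.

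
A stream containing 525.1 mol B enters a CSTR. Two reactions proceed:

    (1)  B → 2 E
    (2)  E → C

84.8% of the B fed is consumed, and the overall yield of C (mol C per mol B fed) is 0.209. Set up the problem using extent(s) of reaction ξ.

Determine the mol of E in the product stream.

781 mol

Conversion of B: B consumed = 1ξ₁ = 0.848 × 525.1 → ξ₁ = 445.3 mol.
Yield of C: 1ξ₂ / 525.1 = 0.209 → ξ₂ = 109.7 mol.
Outlet amounts (n = n₀ + Σ ν·ξ):
  B: 525.1 − 1(445.3) = 79.82
  E: 0 + 2(445.3) − 1(109.7) = 780.8
  C: 0 + 1(109.7) = 109.7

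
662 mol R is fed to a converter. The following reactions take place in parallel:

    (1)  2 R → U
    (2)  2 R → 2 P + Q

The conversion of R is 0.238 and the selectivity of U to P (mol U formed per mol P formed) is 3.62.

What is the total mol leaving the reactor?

602 mol

Conversion of R: R consumed = 0.238 × 662 = 157.6 mol = 2ξ₁ + 2ξ₂.
Selectivity: 1ξ₁ / (2ξ₂) = 3.62 → ξ₁ = 7.24 ξ₂.
Substitute: (2·7.24 + 2) ξ₂ = 157.6 → ξ₂ = 9.56 mol, ξ₁ = 69.22 mol.
Outlet amounts (n = n₀ + Σ ν·ξ):
  R: 662 − 2(69.22) − 2(9.56) = 504.4
  U: 0 + 1(69.22) = 69.22
  P: 0 + 2(9.56) = 19.12
  Q: 0 + 1(9.56) = 9.56
Total out = 504.4 + 69.22 + 19.12 + 9.56 = 602.3 mol.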